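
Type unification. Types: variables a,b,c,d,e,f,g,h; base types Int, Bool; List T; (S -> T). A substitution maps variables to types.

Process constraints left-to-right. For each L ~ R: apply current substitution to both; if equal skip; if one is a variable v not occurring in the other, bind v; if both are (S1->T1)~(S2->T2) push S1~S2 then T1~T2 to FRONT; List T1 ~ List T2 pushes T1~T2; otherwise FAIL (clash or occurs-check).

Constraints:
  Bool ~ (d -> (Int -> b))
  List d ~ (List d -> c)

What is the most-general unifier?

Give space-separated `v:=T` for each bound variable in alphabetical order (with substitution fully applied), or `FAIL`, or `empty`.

step 1: unify Bool ~ (d -> (Int -> b))  [subst: {-} | 1 pending]
  clash: Bool vs (d -> (Int -> b))

Answer: FAIL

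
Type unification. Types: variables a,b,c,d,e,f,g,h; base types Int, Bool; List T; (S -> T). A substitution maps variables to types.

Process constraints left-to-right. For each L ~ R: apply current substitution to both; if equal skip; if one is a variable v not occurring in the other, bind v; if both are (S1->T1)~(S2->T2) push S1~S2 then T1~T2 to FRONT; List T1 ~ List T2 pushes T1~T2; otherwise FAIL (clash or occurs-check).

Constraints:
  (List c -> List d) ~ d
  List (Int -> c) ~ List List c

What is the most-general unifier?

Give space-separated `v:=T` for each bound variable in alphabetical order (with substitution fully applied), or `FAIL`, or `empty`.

Answer: FAIL

Derivation:
step 1: unify (List c -> List d) ~ d  [subst: {-} | 1 pending]
  occurs-check fail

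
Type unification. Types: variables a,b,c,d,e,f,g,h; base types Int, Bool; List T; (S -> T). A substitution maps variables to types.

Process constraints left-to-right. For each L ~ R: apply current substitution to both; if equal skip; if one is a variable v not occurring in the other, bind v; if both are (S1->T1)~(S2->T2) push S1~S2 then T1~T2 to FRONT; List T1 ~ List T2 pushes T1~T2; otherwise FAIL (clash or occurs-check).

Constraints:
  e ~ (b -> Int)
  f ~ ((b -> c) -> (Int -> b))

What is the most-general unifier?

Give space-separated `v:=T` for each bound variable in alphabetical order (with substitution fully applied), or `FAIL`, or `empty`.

Answer: e:=(b -> Int) f:=((b -> c) -> (Int -> b))

Derivation:
step 1: unify e ~ (b -> Int)  [subst: {-} | 1 pending]
  bind e := (b -> Int)
step 2: unify f ~ ((b -> c) -> (Int -> b))  [subst: {e:=(b -> Int)} | 0 pending]
  bind f := ((b -> c) -> (Int -> b))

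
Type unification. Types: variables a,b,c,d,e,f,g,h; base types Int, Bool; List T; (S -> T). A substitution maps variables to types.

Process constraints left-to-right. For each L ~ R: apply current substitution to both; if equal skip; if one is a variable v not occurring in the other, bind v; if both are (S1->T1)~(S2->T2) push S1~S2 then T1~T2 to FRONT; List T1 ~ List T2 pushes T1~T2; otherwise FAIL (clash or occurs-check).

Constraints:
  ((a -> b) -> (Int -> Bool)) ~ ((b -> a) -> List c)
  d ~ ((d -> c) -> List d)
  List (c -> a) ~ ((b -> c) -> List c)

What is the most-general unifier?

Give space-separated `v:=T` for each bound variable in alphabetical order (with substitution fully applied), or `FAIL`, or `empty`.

step 1: unify ((a -> b) -> (Int -> Bool)) ~ ((b -> a) -> List c)  [subst: {-} | 2 pending]
  -> decompose arrow: push (a -> b)~(b -> a), (Int -> Bool)~List c
step 2: unify (a -> b) ~ (b -> a)  [subst: {-} | 3 pending]
  -> decompose arrow: push a~b, b~a
step 3: unify a ~ b  [subst: {-} | 4 pending]
  bind a := b
step 4: unify b ~ b  [subst: {a:=b} | 3 pending]
  -> identical, skip
step 5: unify (Int -> Bool) ~ List c  [subst: {a:=b} | 2 pending]
  clash: (Int -> Bool) vs List c

Answer: FAIL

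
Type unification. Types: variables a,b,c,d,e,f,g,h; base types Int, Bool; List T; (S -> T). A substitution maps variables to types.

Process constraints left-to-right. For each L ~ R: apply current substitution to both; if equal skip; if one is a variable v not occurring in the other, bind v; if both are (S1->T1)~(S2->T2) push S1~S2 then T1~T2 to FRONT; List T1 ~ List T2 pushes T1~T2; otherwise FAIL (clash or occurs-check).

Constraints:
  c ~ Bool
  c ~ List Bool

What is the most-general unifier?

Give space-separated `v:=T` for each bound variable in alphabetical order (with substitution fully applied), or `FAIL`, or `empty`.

step 1: unify c ~ Bool  [subst: {-} | 1 pending]
  bind c := Bool
step 2: unify Bool ~ List Bool  [subst: {c:=Bool} | 0 pending]
  clash: Bool vs List Bool

Answer: FAIL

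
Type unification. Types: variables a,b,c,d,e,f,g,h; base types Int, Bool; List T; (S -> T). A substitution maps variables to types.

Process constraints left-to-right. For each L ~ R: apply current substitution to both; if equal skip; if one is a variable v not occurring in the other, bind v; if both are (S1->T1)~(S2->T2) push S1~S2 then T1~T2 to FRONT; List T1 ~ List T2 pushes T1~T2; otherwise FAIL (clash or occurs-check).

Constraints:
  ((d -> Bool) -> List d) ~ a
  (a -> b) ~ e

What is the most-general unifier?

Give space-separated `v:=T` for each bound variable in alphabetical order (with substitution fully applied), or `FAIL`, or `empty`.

Answer: a:=((d -> Bool) -> List d) e:=(((d -> Bool) -> List d) -> b)

Derivation:
step 1: unify ((d -> Bool) -> List d) ~ a  [subst: {-} | 1 pending]
  bind a := ((d -> Bool) -> List d)
step 2: unify (((d -> Bool) -> List d) -> b) ~ e  [subst: {a:=((d -> Bool) -> List d)} | 0 pending]
  bind e := (((d -> Bool) -> List d) -> b)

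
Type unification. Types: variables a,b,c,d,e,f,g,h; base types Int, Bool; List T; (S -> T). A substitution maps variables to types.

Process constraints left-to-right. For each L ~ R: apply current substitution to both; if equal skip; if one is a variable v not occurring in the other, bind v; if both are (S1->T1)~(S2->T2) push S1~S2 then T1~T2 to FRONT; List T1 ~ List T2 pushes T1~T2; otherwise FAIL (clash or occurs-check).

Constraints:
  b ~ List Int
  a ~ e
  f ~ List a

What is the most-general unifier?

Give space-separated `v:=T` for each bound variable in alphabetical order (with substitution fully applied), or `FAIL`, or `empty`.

step 1: unify b ~ List Int  [subst: {-} | 2 pending]
  bind b := List Int
step 2: unify a ~ e  [subst: {b:=List Int} | 1 pending]
  bind a := e
step 3: unify f ~ List e  [subst: {b:=List Int, a:=e} | 0 pending]
  bind f := List e

Answer: a:=e b:=List Int f:=List e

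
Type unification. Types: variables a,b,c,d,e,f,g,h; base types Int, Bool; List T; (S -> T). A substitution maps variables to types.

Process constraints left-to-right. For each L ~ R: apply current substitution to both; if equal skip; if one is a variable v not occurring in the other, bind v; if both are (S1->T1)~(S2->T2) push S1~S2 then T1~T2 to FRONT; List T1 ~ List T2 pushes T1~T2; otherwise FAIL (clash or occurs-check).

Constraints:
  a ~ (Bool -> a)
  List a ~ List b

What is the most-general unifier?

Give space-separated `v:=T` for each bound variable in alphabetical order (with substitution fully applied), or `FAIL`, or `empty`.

step 1: unify a ~ (Bool -> a)  [subst: {-} | 1 pending]
  occurs-check fail: a in (Bool -> a)

Answer: FAIL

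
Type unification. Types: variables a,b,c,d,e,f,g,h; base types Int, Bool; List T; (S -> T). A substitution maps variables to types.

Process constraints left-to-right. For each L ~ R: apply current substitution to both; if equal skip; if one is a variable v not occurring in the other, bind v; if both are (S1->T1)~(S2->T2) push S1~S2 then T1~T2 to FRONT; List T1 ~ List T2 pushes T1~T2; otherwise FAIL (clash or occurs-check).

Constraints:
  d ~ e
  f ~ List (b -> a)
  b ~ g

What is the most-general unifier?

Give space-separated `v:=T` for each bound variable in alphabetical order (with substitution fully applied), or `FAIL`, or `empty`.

step 1: unify d ~ e  [subst: {-} | 2 pending]
  bind d := e
step 2: unify f ~ List (b -> a)  [subst: {d:=e} | 1 pending]
  bind f := List (b -> a)
step 3: unify b ~ g  [subst: {d:=e, f:=List (b -> a)} | 0 pending]
  bind b := g

Answer: b:=g d:=e f:=List (g -> a)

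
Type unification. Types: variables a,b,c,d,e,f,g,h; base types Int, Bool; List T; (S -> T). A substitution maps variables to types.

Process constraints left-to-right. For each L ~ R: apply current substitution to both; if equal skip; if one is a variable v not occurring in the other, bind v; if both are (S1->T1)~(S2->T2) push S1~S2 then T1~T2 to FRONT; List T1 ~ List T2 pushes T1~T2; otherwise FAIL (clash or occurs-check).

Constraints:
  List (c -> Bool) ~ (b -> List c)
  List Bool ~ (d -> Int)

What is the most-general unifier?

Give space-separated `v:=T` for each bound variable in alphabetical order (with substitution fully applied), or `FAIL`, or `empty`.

Answer: FAIL

Derivation:
step 1: unify List (c -> Bool) ~ (b -> List c)  [subst: {-} | 1 pending]
  clash: List (c -> Bool) vs (b -> List c)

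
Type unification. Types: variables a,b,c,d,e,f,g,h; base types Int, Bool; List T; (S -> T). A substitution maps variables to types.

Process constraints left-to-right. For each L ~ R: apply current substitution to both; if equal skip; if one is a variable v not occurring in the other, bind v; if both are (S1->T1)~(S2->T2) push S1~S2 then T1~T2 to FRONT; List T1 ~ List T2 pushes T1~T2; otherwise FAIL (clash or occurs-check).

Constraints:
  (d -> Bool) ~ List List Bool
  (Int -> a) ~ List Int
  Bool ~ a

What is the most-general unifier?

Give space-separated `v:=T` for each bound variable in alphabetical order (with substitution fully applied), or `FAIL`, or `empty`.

step 1: unify (d -> Bool) ~ List List Bool  [subst: {-} | 2 pending]
  clash: (d -> Bool) vs List List Bool

Answer: FAIL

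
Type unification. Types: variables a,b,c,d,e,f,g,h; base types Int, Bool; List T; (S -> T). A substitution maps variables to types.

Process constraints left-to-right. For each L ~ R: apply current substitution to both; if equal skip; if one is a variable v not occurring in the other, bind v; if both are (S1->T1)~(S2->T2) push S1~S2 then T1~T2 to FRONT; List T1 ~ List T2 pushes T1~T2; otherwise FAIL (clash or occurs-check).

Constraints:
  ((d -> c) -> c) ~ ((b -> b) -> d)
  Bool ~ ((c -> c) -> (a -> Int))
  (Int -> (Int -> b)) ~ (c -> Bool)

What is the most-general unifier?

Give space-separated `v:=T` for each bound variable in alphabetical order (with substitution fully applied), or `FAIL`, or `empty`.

Answer: FAIL

Derivation:
step 1: unify ((d -> c) -> c) ~ ((b -> b) -> d)  [subst: {-} | 2 pending]
  -> decompose arrow: push (d -> c)~(b -> b), c~d
step 2: unify (d -> c) ~ (b -> b)  [subst: {-} | 3 pending]
  -> decompose arrow: push d~b, c~b
step 3: unify d ~ b  [subst: {-} | 4 pending]
  bind d := b
step 4: unify c ~ b  [subst: {d:=b} | 3 pending]
  bind c := b
step 5: unify b ~ b  [subst: {d:=b, c:=b} | 2 pending]
  -> identical, skip
step 6: unify Bool ~ ((b -> b) -> (a -> Int))  [subst: {d:=b, c:=b} | 1 pending]
  clash: Bool vs ((b -> b) -> (a -> Int))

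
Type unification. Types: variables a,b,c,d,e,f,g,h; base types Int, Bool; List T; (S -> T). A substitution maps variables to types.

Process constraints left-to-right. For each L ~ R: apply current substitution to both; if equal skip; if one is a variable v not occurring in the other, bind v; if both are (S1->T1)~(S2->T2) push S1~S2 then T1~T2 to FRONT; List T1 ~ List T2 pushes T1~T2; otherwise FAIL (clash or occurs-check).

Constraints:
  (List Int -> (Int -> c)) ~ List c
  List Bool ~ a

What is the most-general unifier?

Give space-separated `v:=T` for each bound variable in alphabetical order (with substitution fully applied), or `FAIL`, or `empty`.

Answer: FAIL

Derivation:
step 1: unify (List Int -> (Int -> c)) ~ List c  [subst: {-} | 1 pending]
  clash: (List Int -> (Int -> c)) vs List c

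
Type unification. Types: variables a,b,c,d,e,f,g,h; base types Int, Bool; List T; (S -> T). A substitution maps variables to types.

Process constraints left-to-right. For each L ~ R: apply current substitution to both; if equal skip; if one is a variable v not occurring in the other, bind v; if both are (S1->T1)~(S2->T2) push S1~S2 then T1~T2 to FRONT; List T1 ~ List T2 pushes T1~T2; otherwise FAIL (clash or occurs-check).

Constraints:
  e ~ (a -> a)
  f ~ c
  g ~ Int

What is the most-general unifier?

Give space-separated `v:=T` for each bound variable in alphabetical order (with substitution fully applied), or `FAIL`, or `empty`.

step 1: unify e ~ (a -> a)  [subst: {-} | 2 pending]
  bind e := (a -> a)
step 2: unify f ~ c  [subst: {e:=(a -> a)} | 1 pending]
  bind f := c
step 3: unify g ~ Int  [subst: {e:=(a -> a), f:=c} | 0 pending]
  bind g := Int

Answer: e:=(a -> a) f:=c g:=Int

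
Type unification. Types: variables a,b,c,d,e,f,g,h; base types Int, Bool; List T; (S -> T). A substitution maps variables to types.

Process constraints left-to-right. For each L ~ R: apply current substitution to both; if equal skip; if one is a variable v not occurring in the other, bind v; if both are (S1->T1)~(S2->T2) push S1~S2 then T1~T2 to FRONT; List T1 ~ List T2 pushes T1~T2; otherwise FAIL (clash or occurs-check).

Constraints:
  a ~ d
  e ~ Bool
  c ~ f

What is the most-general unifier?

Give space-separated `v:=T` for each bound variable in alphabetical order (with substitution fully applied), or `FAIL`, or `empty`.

step 1: unify a ~ d  [subst: {-} | 2 pending]
  bind a := d
step 2: unify e ~ Bool  [subst: {a:=d} | 1 pending]
  bind e := Bool
step 3: unify c ~ f  [subst: {a:=d, e:=Bool} | 0 pending]
  bind c := f

Answer: a:=d c:=f e:=Bool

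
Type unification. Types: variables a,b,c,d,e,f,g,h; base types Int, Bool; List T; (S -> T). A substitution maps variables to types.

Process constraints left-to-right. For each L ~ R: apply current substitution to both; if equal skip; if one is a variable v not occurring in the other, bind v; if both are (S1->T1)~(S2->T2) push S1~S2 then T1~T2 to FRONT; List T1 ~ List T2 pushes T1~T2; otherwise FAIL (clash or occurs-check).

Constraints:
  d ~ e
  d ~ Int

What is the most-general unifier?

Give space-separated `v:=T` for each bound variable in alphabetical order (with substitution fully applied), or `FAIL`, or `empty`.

step 1: unify d ~ e  [subst: {-} | 1 pending]
  bind d := e
step 2: unify e ~ Int  [subst: {d:=e} | 0 pending]
  bind e := Int

Answer: d:=Int e:=Int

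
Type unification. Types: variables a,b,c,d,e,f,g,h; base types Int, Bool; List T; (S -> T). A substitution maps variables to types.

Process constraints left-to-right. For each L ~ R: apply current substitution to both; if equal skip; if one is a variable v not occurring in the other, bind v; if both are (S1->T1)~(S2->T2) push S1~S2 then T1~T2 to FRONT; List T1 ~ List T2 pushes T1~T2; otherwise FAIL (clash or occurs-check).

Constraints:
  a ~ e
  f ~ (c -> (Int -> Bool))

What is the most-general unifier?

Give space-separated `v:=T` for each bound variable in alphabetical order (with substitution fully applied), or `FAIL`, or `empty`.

step 1: unify a ~ e  [subst: {-} | 1 pending]
  bind a := e
step 2: unify f ~ (c -> (Int -> Bool))  [subst: {a:=e} | 0 pending]
  bind f := (c -> (Int -> Bool))

Answer: a:=e f:=(c -> (Int -> Bool))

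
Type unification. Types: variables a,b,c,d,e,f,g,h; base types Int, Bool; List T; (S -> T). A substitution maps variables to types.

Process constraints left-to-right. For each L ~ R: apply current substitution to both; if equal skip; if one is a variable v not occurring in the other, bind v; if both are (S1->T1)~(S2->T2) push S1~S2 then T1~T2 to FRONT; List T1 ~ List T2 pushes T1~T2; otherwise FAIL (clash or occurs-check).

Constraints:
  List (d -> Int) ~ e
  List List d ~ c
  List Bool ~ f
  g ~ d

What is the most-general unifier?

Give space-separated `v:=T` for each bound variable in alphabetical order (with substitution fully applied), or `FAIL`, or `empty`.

step 1: unify List (d -> Int) ~ e  [subst: {-} | 3 pending]
  bind e := List (d -> Int)
step 2: unify List List d ~ c  [subst: {e:=List (d -> Int)} | 2 pending]
  bind c := List List d
step 3: unify List Bool ~ f  [subst: {e:=List (d -> Int), c:=List List d} | 1 pending]
  bind f := List Bool
step 4: unify g ~ d  [subst: {e:=List (d -> Int), c:=List List d, f:=List Bool} | 0 pending]
  bind g := d

Answer: c:=List List d e:=List (d -> Int) f:=List Bool g:=d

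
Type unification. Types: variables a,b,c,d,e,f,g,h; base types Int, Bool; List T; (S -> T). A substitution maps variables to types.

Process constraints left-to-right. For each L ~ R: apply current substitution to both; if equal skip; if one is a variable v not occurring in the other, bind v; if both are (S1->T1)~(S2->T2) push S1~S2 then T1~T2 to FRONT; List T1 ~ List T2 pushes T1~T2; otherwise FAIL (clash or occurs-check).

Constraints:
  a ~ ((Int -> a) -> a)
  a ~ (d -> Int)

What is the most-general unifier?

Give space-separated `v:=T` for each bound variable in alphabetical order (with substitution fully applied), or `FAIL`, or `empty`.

step 1: unify a ~ ((Int -> a) -> a)  [subst: {-} | 1 pending]
  occurs-check fail: a in ((Int -> a) -> a)

Answer: FAIL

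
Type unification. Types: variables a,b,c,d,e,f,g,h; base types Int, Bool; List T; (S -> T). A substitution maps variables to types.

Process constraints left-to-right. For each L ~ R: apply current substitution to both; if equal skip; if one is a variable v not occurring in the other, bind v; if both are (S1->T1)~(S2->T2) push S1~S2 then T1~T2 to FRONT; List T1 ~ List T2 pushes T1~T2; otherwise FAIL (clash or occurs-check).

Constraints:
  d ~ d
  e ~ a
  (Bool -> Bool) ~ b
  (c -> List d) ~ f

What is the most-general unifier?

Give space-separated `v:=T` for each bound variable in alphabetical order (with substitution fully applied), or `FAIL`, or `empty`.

step 1: unify d ~ d  [subst: {-} | 3 pending]
  -> identical, skip
step 2: unify e ~ a  [subst: {-} | 2 pending]
  bind e := a
step 3: unify (Bool -> Bool) ~ b  [subst: {e:=a} | 1 pending]
  bind b := (Bool -> Bool)
step 4: unify (c -> List d) ~ f  [subst: {e:=a, b:=(Bool -> Bool)} | 0 pending]
  bind f := (c -> List d)

Answer: b:=(Bool -> Bool) e:=a f:=(c -> List d)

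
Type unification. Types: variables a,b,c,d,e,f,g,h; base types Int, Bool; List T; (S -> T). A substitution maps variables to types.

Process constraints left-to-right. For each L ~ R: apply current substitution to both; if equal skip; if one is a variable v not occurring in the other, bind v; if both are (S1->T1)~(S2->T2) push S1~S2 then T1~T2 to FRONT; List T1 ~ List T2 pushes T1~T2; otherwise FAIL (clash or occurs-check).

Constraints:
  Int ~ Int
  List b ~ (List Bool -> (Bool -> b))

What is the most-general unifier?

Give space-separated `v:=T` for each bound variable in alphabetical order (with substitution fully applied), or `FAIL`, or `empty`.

step 1: unify Int ~ Int  [subst: {-} | 1 pending]
  -> identical, skip
step 2: unify List b ~ (List Bool -> (Bool -> b))  [subst: {-} | 0 pending]
  clash: List b vs (List Bool -> (Bool -> b))

Answer: FAIL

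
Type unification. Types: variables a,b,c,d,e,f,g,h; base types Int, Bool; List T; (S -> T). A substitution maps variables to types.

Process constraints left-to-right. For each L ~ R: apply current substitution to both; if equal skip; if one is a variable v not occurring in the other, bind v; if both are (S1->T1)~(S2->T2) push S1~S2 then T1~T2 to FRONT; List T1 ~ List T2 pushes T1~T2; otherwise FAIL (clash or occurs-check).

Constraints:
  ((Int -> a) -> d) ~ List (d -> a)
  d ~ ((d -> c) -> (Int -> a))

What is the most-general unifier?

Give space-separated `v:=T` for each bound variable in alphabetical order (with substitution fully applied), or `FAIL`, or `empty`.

step 1: unify ((Int -> a) -> d) ~ List (d -> a)  [subst: {-} | 1 pending]
  clash: ((Int -> a) -> d) vs List (d -> a)

Answer: FAIL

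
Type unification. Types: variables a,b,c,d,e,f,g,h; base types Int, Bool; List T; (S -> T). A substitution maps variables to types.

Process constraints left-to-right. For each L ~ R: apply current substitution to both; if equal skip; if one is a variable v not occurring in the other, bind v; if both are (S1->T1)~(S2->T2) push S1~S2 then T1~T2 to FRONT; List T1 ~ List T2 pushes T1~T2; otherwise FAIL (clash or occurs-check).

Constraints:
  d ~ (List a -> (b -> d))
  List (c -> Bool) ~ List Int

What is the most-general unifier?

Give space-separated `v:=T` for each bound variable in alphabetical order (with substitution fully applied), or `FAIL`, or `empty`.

Answer: FAIL

Derivation:
step 1: unify d ~ (List a -> (b -> d))  [subst: {-} | 1 pending]
  occurs-check fail: d in (List a -> (b -> d))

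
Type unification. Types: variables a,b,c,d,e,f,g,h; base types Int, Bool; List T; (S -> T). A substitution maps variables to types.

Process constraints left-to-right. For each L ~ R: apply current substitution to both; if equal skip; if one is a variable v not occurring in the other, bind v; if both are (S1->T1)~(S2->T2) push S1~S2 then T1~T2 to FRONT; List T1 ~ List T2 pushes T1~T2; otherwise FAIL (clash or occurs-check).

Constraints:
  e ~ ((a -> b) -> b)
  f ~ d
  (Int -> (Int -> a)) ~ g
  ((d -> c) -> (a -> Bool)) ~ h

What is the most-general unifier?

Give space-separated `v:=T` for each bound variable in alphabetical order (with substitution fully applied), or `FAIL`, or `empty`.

step 1: unify e ~ ((a -> b) -> b)  [subst: {-} | 3 pending]
  bind e := ((a -> b) -> b)
step 2: unify f ~ d  [subst: {e:=((a -> b) -> b)} | 2 pending]
  bind f := d
step 3: unify (Int -> (Int -> a)) ~ g  [subst: {e:=((a -> b) -> b), f:=d} | 1 pending]
  bind g := (Int -> (Int -> a))
step 4: unify ((d -> c) -> (a -> Bool)) ~ h  [subst: {e:=((a -> b) -> b), f:=d, g:=(Int -> (Int -> a))} | 0 pending]
  bind h := ((d -> c) -> (a -> Bool))

Answer: e:=((a -> b) -> b) f:=d g:=(Int -> (Int -> a)) h:=((d -> c) -> (a -> Bool))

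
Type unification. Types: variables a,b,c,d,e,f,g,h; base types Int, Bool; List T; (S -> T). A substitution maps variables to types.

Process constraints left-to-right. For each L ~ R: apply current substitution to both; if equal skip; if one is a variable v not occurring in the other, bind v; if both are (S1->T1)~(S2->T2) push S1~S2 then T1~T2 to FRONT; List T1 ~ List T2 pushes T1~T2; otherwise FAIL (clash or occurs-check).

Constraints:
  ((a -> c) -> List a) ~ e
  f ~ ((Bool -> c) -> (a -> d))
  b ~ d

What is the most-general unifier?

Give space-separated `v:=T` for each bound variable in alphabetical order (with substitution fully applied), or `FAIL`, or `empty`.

step 1: unify ((a -> c) -> List a) ~ e  [subst: {-} | 2 pending]
  bind e := ((a -> c) -> List a)
step 2: unify f ~ ((Bool -> c) -> (a -> d))  [subst: {e:=((a -> c) -> List a)} | 1 pending]
  bind f := ((Bool -> c) -> (a -> d))
step 3: unify b ~ d  [subst: {e:=((a -> c) -> List a), f:=((Bool -> c) -> (a -> d))} | 0 pending]
  bind b := d

Answer: b:=d e:=((a -> c) -> List a) f:=((Bool -> c) -> (a -> d))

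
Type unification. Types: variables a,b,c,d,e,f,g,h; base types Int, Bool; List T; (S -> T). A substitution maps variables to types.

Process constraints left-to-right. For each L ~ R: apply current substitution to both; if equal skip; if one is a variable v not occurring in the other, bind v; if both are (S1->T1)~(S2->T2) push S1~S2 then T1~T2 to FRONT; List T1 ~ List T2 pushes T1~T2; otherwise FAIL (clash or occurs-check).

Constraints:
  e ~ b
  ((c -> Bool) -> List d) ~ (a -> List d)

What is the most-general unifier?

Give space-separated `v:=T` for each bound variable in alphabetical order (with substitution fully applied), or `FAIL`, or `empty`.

Answer: a:=(c -> Bool) e:=b

Derivation:
step 1: unify e ~ b  [subst: {-} | 1 pending]
  bind e := b
step 2: unify ((c -> Bool) -> List d) ~ (a -> List d)  [subst: {e:=b} | 0 pending]
  -> decompose arrow: push (c -> Bool)~a, List d~List d
step 3: unify (c -> Bool) ~ a  [subst: {e:=b} | 1 pending]
  bind a := (c -> Bool)
step 4: unify List d ~ List d  [subst: {e:=b, a:=(c -> Bool)} | 0 pending]
  -> identical, skip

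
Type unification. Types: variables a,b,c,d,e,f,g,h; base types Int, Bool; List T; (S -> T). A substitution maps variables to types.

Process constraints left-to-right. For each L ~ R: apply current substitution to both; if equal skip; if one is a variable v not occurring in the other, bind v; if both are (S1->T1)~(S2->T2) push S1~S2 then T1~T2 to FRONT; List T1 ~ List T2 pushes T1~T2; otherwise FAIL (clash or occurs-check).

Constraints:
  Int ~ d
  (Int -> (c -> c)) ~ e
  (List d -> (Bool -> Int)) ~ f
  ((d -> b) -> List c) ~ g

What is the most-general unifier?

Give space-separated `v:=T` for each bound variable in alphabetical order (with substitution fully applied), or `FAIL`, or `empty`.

Answer: d:=Int e:=(Int -> (c -> c)) f:=(List Int -> (Bool -> Int)) g:=((Int -> b) -> List c)

Derivation:
step 1: unify Int ~ d  [subst: {-} | 3 pending]
  bind d := Int
step 2: unify (Int -> (c -> c)) ~ e  [subst: {d:=Int} | 2 pending]
  bind e := (Int -> (c -> c))
step 3: unify (List Int -> (Bool -> Int)) ~ f  [subst: {d:=Int, e:=(Int -> (c -> c))} | 1 pending]
  bind f := (List Int -> (Bool -> Int))
step 4: unify ((Int -> b) -> List c) ~ g  [subst: {d:=Int, e:=(Int -> (c -> c)), f:=(List Int -> (Bool -> Int))} | 0 pending]
  bind g := ((Int -> b) -> List c)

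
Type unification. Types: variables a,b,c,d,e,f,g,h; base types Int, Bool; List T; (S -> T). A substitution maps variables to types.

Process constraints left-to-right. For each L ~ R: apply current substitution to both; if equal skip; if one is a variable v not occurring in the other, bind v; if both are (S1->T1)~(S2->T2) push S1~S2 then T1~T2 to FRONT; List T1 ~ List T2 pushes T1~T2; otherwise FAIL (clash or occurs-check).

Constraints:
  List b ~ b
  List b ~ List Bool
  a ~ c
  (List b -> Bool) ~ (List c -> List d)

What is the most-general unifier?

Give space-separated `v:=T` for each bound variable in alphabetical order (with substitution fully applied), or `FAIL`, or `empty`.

step 1: unify List b ~ b  [subst: {-} | 3 pending]
  occurs-check fail

Answer: FAIL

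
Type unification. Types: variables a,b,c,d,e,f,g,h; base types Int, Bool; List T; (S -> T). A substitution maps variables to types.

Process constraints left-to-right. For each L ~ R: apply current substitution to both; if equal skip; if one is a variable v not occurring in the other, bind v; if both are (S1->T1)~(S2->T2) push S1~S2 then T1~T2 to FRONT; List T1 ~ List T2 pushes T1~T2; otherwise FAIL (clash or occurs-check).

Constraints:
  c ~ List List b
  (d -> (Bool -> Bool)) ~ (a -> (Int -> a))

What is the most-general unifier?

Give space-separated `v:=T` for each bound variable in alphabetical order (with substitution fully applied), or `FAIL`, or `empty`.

step 1: unify c ~ List List b  [subst: {-} | 1 pending]
  bind c := List List b
step 2: unify (d -> (Bool -> Bool)) ~ (a -> (Int -> a))  [subst: {c:=List List b} | 0 pending]
  -> decompose arrow: push d~a, (Bool -> Bool)~(Int -> a)
step 3: unify d ~ a  [subst: {c:=List List b} | 1 pending]
  bind d := a
step 4: unify (Bool -> Bool) ~ (Int -> a)  [subst: {c:=List List b, d:=a} | 0 pending]
  -> decompose arrow: push Bool~Int, Bool~a
step 5: unify Bool ~ Int  [subst: {c:=List List b, d:=a} | 1 pending]
  clash: Bool vs Int

Answer: FAIL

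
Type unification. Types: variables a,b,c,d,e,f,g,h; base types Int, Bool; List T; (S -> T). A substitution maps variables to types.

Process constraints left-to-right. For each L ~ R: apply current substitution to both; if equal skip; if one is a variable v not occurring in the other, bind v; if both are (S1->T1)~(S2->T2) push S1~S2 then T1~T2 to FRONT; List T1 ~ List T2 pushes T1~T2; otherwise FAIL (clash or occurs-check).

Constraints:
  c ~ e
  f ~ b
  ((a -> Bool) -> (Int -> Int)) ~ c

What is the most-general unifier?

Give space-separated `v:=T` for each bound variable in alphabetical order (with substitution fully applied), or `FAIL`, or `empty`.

step 1: unify c ~ e  [subst: {-} | 2 pending]
  bind c := e
step 2: unify f ~ b  [subst: {c:=e} | 1 pending]
  bind f := b
step 3: unify ((a -> Bool) -> (Int -> Int)) ~ e  [subst: {c:=e, f:=b} | 0 pending]
  bind e := ((a -> Bool) -> (Int -> Int))

Answer: c:=((a -> Bool) -> (Int -> Int)) e:=((a -> Bool) -> (Int -> Int)) f:=b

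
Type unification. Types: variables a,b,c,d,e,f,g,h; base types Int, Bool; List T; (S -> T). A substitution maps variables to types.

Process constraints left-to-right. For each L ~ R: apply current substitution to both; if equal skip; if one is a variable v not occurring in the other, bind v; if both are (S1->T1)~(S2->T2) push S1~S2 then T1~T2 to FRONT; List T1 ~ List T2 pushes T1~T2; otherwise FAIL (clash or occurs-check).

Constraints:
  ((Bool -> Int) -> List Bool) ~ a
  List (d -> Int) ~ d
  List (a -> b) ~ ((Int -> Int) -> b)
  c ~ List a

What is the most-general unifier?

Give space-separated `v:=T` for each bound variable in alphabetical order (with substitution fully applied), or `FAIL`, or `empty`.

step 1: unify ((Bool -> Int) -> List Bool) ~ a  [subst: {-} | 3 pending]
  bind a := ((Bool -> Int) -> List Bool)
step 2: unify List (d -> Int) ~ d  [subst: {a:=((Bool -> Int) -> List Bool)} | 2 pending]
  occurs-check fail

Answer: FAIL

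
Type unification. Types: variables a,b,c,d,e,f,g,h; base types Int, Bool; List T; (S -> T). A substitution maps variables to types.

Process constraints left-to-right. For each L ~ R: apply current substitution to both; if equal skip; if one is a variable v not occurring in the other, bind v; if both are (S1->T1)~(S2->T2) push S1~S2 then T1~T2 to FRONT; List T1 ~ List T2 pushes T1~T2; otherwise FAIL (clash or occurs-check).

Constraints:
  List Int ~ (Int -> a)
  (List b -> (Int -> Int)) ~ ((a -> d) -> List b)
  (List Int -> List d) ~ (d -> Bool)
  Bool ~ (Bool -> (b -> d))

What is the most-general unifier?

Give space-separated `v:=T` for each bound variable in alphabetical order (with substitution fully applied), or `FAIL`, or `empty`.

step 1: unify List Int ~ (Int -> a)  [subst: {-} | 3 pending]
  clash: List Int vs (Int -> a)

Answer: FAIL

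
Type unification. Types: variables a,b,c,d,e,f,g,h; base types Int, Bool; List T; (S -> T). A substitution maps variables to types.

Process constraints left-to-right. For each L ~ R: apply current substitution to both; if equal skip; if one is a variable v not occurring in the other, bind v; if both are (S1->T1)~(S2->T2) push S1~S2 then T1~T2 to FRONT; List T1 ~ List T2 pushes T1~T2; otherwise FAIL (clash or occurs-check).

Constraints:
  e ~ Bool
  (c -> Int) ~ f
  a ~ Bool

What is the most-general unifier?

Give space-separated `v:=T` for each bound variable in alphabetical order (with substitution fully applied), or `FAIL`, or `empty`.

step 1: unify e ~ Bool  [subst: {-} | 2 pending]
  bind e := Bool
step 2: unify (c -> Int) ~ f  [subst: {e:=Bool} | 1 pending]
  bind f := (c -> Int)
step 3: unify a ~ Bool  [subst: {e:=Bool, f:=(c -> Int)} | 0 pending]
  bind a := Bool

Answer: a:=Bool e:=Bool f:=(c -> Int)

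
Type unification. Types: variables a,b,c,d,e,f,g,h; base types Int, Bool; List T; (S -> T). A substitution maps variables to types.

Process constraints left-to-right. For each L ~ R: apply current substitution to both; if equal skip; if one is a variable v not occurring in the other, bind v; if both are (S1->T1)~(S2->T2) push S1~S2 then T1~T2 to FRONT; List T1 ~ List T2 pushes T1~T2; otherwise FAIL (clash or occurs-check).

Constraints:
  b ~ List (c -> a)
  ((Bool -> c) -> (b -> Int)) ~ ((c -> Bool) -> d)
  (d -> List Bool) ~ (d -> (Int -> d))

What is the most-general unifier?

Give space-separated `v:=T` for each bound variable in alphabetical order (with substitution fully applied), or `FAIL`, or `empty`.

step 1: unify b ~ List (c -> a)  [subst: {-} | 2 pending]
  bind b := List (c -> a)
step 2: unify ((Bool -> c) -> (List (c -> a) -> Int)) ~ ((c -> Bool) -> d)  [subst: {b:=List (c -> a)} | 1 pending]
  -> decompose arrow: push (Bool -> c)~(c -> Bool), (List (c -> a) -> Int)~d
step 3: unify (Bool -> c) ~ (c -> Bool)  [subst: {b:=List (c -> a)} | 2 pending]
  -> decompose arrow: push Bool~c, c~Bool
step 4: unify Bool ~ c  [subst: {b:=List (c -> a)} | 3 pending]
  bind c := Bool
step 5: unify Bool ~ Bool  [subst: {b:=List (c -> a), c:=Bool} | 2 pending]
  -> identical, skip
step 6: unify (List (Bool -> a) -> Int) ~ d  [subst: {b:=List (c -> a), c:=Bool} | 1 pending]
  bind d := (List (Bool -> a) -> Int)
step 7: unify ((List (Bool -> a) -> Int) -> List Bool) ~ ((List (Bool -> a) -> Int) -> (Int -> (List (Bool -> a) -> Int)))  [subst: {b:=List (c -> a), c:=Bool, d:=(List (Bool -> a) -> Int)} | 0 pending]
  -> decompose arrow: push (List (Bool -> a) -> Int)~(List (Bool -> a) -> Int), List Bool~(Int -> (List (Bool -> a) -> Int))
step 8: unify (List (Bool -> a) -> Int) ~ (List (Bool -> a) -> Int)  [subst: {b:=List (c -> a), c:=Bool, d:=(List (Bool -> a) -> Int)} | 1 pending]
  -> identical, skip
step 9: unify List Bool ~ (Int -> (List (Bool -> a) -> Int))  [subst: {b:=List (c -> a), c:=Bool, d:=(List (Bool -> a) -> Int)} | 0 pending]
  clash: List Bool vs (Int -> (List (Bool -> a) -> Int))

Answer: FAIL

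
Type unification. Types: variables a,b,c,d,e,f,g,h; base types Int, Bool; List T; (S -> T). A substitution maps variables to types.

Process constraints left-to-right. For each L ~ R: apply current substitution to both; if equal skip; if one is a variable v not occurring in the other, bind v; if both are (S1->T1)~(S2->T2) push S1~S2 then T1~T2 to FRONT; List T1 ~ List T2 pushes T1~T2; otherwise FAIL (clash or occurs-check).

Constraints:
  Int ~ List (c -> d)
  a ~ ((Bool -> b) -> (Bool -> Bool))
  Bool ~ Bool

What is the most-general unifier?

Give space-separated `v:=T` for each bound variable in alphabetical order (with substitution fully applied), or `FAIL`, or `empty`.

Answer: FAIL

Derivation:
step 1: unify Int ~ List (c -> d)  [subst: {-} | 2 pending]
  clash: Int vs List (c -> d)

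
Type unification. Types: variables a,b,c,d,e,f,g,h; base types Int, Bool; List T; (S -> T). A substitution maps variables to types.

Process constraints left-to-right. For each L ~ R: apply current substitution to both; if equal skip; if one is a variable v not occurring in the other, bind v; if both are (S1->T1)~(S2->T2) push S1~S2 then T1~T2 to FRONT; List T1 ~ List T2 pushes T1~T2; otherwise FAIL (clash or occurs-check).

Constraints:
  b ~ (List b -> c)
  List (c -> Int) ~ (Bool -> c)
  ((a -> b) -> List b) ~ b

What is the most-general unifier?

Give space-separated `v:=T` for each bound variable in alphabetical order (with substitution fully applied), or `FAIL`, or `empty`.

Answer: FAIL

Derivation:
step 1: unify b ~ (List b -> c)  [subst: {-} | 2 pending]
  occurs-check fail: b in (List b -> c)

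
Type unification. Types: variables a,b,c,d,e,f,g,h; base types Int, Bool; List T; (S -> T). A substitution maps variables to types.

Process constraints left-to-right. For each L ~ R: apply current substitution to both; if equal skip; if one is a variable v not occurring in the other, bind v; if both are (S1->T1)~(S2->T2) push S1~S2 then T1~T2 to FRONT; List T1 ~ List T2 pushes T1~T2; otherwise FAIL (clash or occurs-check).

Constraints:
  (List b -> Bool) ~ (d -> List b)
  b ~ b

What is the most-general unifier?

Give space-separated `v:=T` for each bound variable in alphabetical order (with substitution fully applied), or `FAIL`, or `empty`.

Answer: FAIL

Derivation:
step 1: unify (List b -> Bool) ~ (d -> List b)  [subst: {-} | 1 pending]
  -> decompose arrow: push List b~d, Bool~List b
step 2: unify List b ~ d  [subst: {-} | 2 pending]
  bind d := List b
step 3: unify Bool ~ List b  [subst: {d:=List b} | 1 pending]
  clash: Bool vs List b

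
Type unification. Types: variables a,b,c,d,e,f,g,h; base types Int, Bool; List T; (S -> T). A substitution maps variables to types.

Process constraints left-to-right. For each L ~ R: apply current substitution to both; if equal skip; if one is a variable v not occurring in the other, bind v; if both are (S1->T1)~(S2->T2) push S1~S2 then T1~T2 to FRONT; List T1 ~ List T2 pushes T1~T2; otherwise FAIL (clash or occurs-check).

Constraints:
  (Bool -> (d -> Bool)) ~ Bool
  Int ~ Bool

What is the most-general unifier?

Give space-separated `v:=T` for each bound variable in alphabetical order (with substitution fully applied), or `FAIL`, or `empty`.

Answer: FAIL

Derivation:
step 1: unify (Bool -> (d -> Bool)) ~ Bool  [subst: {-} | 1 pending]
  clash: (Bool -> (d -> Bool)) vs Bool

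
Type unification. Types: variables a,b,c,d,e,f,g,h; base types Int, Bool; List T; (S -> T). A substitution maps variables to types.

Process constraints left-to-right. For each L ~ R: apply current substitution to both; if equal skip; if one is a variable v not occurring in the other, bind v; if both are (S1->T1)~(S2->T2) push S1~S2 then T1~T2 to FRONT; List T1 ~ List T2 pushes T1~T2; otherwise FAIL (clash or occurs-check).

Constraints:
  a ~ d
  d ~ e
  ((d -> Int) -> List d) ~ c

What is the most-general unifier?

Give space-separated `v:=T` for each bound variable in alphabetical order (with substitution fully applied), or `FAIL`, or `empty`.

Answer: a:=e c:=((e -> Int) -> List e) d:=e

Derivation:
step 1: unify a ~ d  [subst: {-} | 2 pending]
  bind a := d
step 2: unify d ~ e  [subst: {a:=d} | 1 pending]
  bind d := e
step 3: unify ((e -> Int) -> List e) ~ c  [subst: {a:=d, d:=e} | 0 pending]
  bind c := ((e -> Int) -> List e)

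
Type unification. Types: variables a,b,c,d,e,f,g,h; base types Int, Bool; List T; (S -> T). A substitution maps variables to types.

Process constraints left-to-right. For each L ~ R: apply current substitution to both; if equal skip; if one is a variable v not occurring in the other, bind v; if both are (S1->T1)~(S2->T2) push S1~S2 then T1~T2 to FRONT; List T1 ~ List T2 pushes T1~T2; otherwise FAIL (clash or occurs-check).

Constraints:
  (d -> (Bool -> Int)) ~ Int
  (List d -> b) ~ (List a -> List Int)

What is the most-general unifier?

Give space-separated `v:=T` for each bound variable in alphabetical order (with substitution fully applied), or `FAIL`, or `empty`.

Answer: FAIL

Derivation:
step 1: unify (d -> (Bool -> Int)) ~ Int  [subst: {-} | 1 pending]
  clash: (d -> (Bool -> Int)) vs Int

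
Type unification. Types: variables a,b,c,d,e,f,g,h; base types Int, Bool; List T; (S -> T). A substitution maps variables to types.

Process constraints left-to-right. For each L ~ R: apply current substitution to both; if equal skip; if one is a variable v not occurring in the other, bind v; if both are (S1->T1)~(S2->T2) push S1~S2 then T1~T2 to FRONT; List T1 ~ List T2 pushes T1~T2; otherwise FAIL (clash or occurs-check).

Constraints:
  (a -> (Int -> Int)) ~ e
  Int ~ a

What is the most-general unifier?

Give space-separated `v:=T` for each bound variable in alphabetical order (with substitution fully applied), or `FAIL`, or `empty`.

Answer: a:=Int e:=(Int -> (Int -> Int))

Derivation:
step 1: unify (a -> (Int -> Int)) ~ e  [subst: {-} | 1 pending]
  bind e := (a -> (Int -> Int))
step 2: unify Int ~ a  [subst: {e:=(a -> (Int -> Int))} | 0 pending]
  bind a := Int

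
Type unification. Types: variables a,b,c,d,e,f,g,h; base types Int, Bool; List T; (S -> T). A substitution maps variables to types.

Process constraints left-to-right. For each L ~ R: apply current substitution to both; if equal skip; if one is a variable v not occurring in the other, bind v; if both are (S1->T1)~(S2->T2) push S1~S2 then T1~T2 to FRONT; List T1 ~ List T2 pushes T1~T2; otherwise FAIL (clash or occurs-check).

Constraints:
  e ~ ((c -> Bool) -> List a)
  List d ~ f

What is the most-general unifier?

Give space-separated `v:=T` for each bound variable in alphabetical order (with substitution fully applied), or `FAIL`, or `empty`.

Answer: e:=((c -> Bool) -> List a) f:=List d

Derivation:
step 1: unify e ~ ((c -> Bool) -> List a)  [subst: {-} | 1 pending]
  bind e := ((c -> Bool) -> List a)
step 2: unify List d ~ f  [subst: {e:=((c -> Bool) -> List a)} | 0 pending]
  bind f := List d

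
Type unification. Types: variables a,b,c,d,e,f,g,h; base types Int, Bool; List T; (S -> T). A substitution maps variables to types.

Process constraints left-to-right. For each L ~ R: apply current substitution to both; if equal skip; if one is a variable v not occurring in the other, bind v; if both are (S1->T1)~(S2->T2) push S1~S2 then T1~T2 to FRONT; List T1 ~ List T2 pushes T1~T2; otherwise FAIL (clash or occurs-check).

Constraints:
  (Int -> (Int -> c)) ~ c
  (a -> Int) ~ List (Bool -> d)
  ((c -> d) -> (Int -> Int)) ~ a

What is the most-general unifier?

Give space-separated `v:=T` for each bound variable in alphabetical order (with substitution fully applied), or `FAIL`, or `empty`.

Answer: FAIL

Derivation:
step 1: unify (Int -> (Int -> c)) ~ c  [subst: {-} | 2 pending]
  occurs-check fail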